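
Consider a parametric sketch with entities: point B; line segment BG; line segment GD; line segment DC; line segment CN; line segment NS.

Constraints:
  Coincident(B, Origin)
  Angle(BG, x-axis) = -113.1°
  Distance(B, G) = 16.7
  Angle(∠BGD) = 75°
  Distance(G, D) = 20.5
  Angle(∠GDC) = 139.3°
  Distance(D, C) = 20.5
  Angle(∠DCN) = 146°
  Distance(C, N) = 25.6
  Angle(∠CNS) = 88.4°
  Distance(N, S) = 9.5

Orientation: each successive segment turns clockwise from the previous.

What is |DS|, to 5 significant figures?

42.376

B is at the origin; BG runs at -113.1° with length 16.7, so G = (-6.5520, -15.361). ∠BGD = 75.0° gives GD at 141.90° from the x-axis; with |GD| = 20.5, D = (-22.684, -2.7118). ∠GDC = 139.3° gives DC at 101.20° from the x-axis; with |DC| = 20.5, C = (-26.666, 17.398). ∠DCN = 146.0° gives CN at 67.200° from the x-axis; with |CN| = 25.6, N = (-16.746, 40.997). ∠CNS = 88.4° gives NS at -24.400° from the x-axis; with |NS| = 9.5, S = (-8.0941, 37.073). Then |DS| = |S − D| = 42.376.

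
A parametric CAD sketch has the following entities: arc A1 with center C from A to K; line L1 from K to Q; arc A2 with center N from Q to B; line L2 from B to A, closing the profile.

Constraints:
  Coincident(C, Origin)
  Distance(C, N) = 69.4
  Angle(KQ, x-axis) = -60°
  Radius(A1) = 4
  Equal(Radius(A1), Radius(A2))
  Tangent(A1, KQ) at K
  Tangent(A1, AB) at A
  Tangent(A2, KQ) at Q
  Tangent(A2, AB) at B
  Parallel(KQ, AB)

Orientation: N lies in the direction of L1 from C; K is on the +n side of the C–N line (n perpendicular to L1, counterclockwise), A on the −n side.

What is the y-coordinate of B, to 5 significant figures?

-62.102

The slot axis is L1's direction at -60.0°, so u = (cos -60.0°, sin -60.0°) = (0.50000, -0.86603) and n = (−sin -60.0°, cos -60.0°) = (0.86603, 0.50000). C is at the origin and N lies 69.4 along u from C, so N = 69.4·u = (34.700, -60.102). Tangency of A1 to both parallel lines with radius 4.0 puts K and A at C ± 4.0·n: K = (3.4641, 2.0000), A = (-3.4641, -2.0000). Equal radii place Q and B the same way about N: Q = N + 4.0·n = (38.164, -58.102), B = N − 4.0·n = (31.236, -62.102). So B.y = -62.102.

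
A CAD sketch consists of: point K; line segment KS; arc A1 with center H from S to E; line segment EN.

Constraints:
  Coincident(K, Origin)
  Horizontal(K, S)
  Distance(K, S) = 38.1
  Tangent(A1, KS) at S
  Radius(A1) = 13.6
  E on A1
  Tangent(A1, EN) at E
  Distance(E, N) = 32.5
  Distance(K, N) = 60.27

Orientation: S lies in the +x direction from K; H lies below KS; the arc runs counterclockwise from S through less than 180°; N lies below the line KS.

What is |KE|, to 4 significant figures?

30.91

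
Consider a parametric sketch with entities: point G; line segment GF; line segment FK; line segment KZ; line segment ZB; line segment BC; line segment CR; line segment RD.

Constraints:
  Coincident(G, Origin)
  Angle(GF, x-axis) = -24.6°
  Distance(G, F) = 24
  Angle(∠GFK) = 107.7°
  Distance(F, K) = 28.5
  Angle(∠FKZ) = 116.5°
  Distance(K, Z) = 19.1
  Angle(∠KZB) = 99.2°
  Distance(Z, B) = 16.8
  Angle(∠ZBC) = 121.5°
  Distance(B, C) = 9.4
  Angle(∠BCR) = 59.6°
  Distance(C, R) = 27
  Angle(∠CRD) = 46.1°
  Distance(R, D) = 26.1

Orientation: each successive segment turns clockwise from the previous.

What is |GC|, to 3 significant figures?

22.0

G is at the origin; GF runs at -24.6° with length 24.0, so F = (21.8, -9.99). ∠GFK = 107.7° gives FK at -96.9° from the x-axis; with |FK| = 28.5, K = (18.4, -38.3). ∠FKZ = 116.5° gives KZ at -160° from the x-axis; with |KZ| = 19.1, Z = (0.404, -44.7). ∠KZB = 99.2° gives ZB at 119° from the x-axis; with |ZB| = 16.8, B = (-7.69, -30.0). ∠ZBC = 121.5° gives BC at 60.3° from the x-axis; with |BC| = 9.4, C = (-3.03, -21.8). Then |GC| = |C − G| = 22.0.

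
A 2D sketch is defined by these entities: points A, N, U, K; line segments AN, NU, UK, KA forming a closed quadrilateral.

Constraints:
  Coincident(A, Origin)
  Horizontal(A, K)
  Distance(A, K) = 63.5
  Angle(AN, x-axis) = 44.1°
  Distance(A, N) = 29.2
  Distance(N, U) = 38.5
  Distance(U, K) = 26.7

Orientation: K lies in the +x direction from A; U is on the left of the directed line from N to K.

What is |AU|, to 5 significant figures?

64.603

A is at the origin; AK is horizontal with |AK| = 63.5 and K in +x, so K = (63.5, 0). AN runs at 44.1° with |AN| = 29.2, so N = (20.969, 20.321). U is determined by |NU| = 38.5 and |UK| = 26.7 together: it lies at the intersection of circle(N, 38.5) and circle(K, 26.7). With |NK| = 47.136, the foot of the radical line on NK is 31.729 from N and the perpendicular offset is √(38.5² − 31.729²) = 21.806. Taking the left-of-NK solution: U = (58.999, 26.318).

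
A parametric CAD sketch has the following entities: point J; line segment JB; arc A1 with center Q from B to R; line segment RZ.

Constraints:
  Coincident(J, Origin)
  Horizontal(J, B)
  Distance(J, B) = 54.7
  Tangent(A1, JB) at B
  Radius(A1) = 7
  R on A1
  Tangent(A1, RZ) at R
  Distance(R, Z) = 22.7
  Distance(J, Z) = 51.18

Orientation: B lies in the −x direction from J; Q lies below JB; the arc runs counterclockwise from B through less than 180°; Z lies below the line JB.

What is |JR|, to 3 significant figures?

60.7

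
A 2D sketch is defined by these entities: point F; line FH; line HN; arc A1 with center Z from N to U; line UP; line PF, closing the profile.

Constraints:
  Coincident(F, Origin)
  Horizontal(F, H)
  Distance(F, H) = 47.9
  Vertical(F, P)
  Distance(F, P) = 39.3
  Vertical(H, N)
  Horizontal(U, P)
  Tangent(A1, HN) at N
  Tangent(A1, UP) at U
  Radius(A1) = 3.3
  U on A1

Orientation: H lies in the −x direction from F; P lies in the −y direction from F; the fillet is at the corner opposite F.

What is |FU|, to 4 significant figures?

59.44

F is at the origin; FH is horizontal with |FH| = 47.9 and H on the −x side, so H = (-47.90, 0.000). F and P share the same x with |FP| = 39.3 and P on the −y side, so P = (0.000, -39.30). The virtual corner opposite F is at (-47.90, -39.30). Tangency of A1 to HN means the radius ZN is perpendicular to HN and since A1 is tangent to UP there, ZU ⟂ UP, with radius 3.3, so the center Z sits 3.3 in from both sides at Z = (-44.60, -36.00). That places the tangent points at N = (-47.90, -36.00) on HN and U = (-44.60, -39.30) on UP. Then |FU| = |U − F| = 59.44.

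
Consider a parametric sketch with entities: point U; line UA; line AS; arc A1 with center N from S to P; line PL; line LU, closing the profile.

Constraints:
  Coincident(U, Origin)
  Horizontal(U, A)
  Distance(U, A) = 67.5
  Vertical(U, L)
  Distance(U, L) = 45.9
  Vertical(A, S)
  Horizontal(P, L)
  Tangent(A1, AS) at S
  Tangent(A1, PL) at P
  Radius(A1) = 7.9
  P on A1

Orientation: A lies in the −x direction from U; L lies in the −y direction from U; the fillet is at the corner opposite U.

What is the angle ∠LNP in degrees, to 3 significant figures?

82.4°

The virtual corner opposite U is at (-67.5, -45.9). Since A1 is tangent to AS there, NS ⟂ AS and since A1 is tangent to PL there, NP ⟂ PL, with radius 7.9, so the center N sits 7.9 in from both sides at N = (-59.6, -38.0). That places the tangent points at S = (-67.5, -38.0) on AS and P = (-59.6, -45.9) on PL. Then cos ∠LNP = NL·NP / (|NL||NP|), giving 82.4°.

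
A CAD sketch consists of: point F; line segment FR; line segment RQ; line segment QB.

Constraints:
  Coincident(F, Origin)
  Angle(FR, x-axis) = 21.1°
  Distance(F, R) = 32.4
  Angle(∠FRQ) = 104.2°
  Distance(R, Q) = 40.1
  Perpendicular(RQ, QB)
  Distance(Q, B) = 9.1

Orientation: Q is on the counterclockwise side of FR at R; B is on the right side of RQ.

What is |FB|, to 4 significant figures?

62.85

F is at the origin; FR runs at 21.1° with length 32.4, so R = 32.4·(cos 21.1°, sin 21.1°) = (30.23, 11.66). ∠FRQ = 104.2°, so RQ runs at 21.1° + (180° − 104.2°) = 96.90° from the x-axis; with |RQ| = 40.1, Q = R + 40.1·(cos 96.90°, sin 96.90°) = (25.41, 51.47). RQ ⟂ QB; with |QB| = 9.1 on the right of RQ, B = Q + 9.1·(0.9928, 0.1201) = (34.44, 52.57). Then |FB| = |B − F| = 62.85.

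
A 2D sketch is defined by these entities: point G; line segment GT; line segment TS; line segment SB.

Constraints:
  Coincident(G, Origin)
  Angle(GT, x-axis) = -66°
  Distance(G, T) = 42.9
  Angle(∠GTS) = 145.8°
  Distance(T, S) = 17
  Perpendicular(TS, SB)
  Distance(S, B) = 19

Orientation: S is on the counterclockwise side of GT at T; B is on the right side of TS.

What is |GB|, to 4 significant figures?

67.92

G is at the origin; GT runs at -66.0° with length 42.9, so T = 42.9·(cos -66.0°, sin -66.0°) = (17.45, -39.19). ∠GTS = 145.8°, so TS runs at -66.0° + (180° − 145.8°) = -31.80° from the x-axis; with |TS| = 17.0, S = T + 17.0·(cos -31.80°, sin -31.80°) = (31.90, -48.15). TS is perpendicular to SB; with |SB| = 19.0 on the right of TS, B = S + 19.0·(-0.5270, -0.8499) = (21.89, -64.30). Then |GB| = |B − G| = 67.92.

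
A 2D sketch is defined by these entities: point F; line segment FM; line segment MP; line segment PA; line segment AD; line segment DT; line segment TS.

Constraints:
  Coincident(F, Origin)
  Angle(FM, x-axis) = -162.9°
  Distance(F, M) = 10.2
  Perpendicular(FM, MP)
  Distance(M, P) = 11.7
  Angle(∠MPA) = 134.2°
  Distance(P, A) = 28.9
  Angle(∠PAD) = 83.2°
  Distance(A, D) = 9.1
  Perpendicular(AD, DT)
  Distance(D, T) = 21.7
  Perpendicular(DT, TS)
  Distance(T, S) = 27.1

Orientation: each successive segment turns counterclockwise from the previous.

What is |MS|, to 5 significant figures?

33.799

F is at the origin; FM runs at -162.9° with length 10.2, so M = (-9.7491, -2.9992). FM ⟂ MP, so MP runs at -72.900°; with |MP| = 11.7, P = (-6.3088, -14.182). ∠MPA = 134.2° gives PA at -27.100° from the x-axis; with |PA| = 28.9, A = (19.418, -27.347). ∠PAD = 83.2° gives AD at 69.700° from the x-axis; with |AD| = 9.1, D = (22.575, -18.812). AD is perpendicular to DT, so DT runs at 159.70°; with |DT| = 21.7, T = (2.2233, -11.284). DT is perpendicular to TS, so TS runs at -110.30°; with |TS| = 27.1, S = (-7.1787, -36.701). Then |MS| = |S − M| = 33.799.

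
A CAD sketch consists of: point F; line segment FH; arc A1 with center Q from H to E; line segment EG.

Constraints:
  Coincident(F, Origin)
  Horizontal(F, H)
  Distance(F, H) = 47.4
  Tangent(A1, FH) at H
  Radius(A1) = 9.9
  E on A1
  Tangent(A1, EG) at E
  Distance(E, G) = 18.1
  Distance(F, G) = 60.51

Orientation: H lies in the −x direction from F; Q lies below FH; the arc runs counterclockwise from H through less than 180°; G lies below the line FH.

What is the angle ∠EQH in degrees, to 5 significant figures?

103.99°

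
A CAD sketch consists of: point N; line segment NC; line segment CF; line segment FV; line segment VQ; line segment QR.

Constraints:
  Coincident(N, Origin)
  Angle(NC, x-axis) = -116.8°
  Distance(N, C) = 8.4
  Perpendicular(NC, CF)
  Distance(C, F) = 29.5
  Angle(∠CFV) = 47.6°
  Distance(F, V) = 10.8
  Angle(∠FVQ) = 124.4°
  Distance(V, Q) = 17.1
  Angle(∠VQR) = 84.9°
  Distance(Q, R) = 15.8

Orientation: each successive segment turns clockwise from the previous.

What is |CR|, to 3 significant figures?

13.2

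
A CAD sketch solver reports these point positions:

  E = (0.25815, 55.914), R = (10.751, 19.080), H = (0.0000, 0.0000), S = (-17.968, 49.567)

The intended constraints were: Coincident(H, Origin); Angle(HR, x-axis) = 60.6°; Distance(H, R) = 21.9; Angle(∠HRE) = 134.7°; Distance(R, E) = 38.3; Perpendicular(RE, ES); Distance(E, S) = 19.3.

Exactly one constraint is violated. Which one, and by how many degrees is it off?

Perpendicular(RE, ES) — off by 3.30°.

H = (0.00, 0.00) ✓; HR at 60.60° ✓; |HR| = 21.90 ✓; ∠HRE = 134.7° ✓; |RE| = 38.30 ✓; ∠(RE, ES) = 93.30° ✗; |ES| = 19.30 ✓.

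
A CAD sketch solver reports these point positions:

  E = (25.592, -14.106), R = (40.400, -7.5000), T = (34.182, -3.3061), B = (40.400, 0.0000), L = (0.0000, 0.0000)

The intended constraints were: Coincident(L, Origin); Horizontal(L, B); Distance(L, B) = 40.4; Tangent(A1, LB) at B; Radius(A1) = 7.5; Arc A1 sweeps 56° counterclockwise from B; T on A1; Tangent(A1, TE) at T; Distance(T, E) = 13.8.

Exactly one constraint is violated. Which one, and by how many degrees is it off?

Tangent(A1, TE) at T — off by 4.50°.

L = (0.00, 0.00) ✓; L.y = 0.00, B.y = 0.00 ✓; |LB| = 40.40 ✓; ∠(RB, BL) = 90.00° ✓; |RB| = 7.500 ✓; bearing(R→T) − bearing(R→B) = 56.00° ✓; |RT| = 7.500 ✓; ∠(RT, TE) = 94.50° ✗; |TE| = 13.80 ✓.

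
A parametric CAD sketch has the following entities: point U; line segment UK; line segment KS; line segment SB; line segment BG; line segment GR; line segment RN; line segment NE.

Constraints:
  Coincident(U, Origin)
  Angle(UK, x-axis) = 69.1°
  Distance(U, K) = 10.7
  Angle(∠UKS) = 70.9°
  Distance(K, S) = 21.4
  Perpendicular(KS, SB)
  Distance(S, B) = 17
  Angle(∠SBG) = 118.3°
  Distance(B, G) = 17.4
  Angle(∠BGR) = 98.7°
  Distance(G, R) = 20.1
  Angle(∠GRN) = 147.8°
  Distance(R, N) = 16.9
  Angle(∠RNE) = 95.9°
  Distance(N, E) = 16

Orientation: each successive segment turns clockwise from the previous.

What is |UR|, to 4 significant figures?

9.562

U is at the origin; UK runs at 69.1° with length 10.7, so K = (3.817, 9.996). ∠UKS = 70.9° gives KS at -40.00° from the x-axis; with |KS| = 21.4, S = (20.21, -3.760). KS is perpendicular to SB, so SB runs at -130.0°; with |SB| = 17.0, B = (9.283, -16.78). ∠SBG = 118.3° gives BG at 168.3° from the x-axis; with |BG| = 17.4, G = (-7.755, -13.25). ∠BGR = 98.7° gives GR at 87.00° from the x-axis; with |GR| = 20.1, R = (-6.703, 6.819). Then |UR| = |R − U| = 9.562.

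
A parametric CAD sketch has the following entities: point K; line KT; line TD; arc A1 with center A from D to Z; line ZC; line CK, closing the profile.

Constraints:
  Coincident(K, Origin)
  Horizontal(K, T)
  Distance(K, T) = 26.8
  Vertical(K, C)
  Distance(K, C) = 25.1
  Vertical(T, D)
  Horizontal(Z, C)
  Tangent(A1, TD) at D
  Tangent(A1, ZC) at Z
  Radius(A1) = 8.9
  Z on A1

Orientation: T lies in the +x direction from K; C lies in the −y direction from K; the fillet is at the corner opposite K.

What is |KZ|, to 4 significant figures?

30.83

The virtual corner opposite K is at (26.80, -25.10). Since A1 is tangent to TD there, AD ⟂ TD and A1 meets ZC tangentially, so AZ is at right angles to ZC, with radius 8.9, so the center A sits 8.9 in from both sides at A = (17.90, -16.20). That places the tangent points at D = (26.80, -16.20) on TD and Z = (17.90, -25.10) on ZC. Then |KZ| = |Z − K| = 30.83.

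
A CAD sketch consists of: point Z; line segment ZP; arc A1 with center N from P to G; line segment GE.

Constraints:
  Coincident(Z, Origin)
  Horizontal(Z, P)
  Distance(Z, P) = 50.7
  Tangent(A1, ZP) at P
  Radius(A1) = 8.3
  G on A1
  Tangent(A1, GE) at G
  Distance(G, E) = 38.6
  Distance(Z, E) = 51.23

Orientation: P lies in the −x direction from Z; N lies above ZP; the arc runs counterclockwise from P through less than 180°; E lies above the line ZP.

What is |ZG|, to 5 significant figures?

43.246

Z is at the origin; Z and P share the same y with |ZP| = 50.7 and P on the −x side, so P = (-50.700, 0.0000). Since A1 is tangent to ZP there, NP ⟂ ZP, so N = P + (0, 8.3) = (-50.700, 8.3000). Since NG ⟂ GE (tangency), |NE| = √(8.3² + 38.6²) = 39.482 regardless of where G sits on A1. So E lies on both circle(Z, 51.23) and circle(N, 39.482); the above-ZP intersection is E = (-29.706, 41.738). G is the foot of the tangent from E: G = (-42.900, 5.4630).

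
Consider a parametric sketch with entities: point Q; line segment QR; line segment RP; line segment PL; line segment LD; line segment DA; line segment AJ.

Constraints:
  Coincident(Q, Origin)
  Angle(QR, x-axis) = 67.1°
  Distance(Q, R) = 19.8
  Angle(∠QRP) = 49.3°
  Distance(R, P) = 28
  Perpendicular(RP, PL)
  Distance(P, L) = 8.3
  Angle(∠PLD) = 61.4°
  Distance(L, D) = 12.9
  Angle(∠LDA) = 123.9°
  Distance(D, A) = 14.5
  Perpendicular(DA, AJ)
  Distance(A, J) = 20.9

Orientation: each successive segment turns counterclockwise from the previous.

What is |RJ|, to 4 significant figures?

38.85

∠LDA = 123.9° gives DA at 102.5° from the x-axis; with |DA| = 14.5, A = (-10.66, 25.28). DA is perpendicular to AJ, so AJ runs at -167.5°; with |AJ| = 20.9, J = (-31.06, 20.75). Then |RJ| = |J − R| = 38.85.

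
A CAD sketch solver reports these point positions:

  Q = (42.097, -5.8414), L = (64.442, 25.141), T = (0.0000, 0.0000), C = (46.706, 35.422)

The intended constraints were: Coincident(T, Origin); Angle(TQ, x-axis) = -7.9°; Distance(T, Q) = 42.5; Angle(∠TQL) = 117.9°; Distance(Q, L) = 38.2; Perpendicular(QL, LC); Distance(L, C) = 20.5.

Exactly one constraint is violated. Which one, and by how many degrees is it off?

Perpendicular(QL, LC) — off by 5.70°.

T = (0.00, 0.00) ✓; TQ at -7.900° ✓; |TQ| = 42.50 ✓; ∠TQL = 117.9° ✓; |QL| = 38.20 ✓; ∠(QL, LC) = 95.70° ✗; |LC| = 20.50 ✓.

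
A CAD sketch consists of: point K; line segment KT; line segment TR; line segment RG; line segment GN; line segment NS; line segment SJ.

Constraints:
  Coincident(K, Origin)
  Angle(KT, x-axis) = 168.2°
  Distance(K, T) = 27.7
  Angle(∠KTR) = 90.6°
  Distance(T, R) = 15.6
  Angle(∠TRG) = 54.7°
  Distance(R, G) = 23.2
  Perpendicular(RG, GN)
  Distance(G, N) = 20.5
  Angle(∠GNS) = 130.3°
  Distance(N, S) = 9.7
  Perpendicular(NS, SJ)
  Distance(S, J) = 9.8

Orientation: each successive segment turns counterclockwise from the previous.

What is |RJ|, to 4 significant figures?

21.50

K is at the origin; KT runs at 168.2° with length 27.7, so T = (-27.11, 5.665). ∠KTR = 90.6° gives TR at -102.4° from the x-axis; with |TR| = 15.6, R = (-30.46, -9.572). ∠TRG = 54.7° gives RG at 22.90° from the x-axis; with |RG| = 23.2, G = (-9.093, -0.5439). RG ⟂ GN, so GN runs at 112.9°; with |GN| = 20.5, N = (-17.07, 18.34). ∠GNS = 130.3° gives NS at 162.6° from the x-axis; with |NS| = 9.7, S = (-26.33, 21.24). The perpendicularity gives SJ at right angles to NS, so SJ runs at -107.4°; with |SJ| = 9.8, J = (-29.26, 11.89). Then |RJ| = |J − R| = 21.50.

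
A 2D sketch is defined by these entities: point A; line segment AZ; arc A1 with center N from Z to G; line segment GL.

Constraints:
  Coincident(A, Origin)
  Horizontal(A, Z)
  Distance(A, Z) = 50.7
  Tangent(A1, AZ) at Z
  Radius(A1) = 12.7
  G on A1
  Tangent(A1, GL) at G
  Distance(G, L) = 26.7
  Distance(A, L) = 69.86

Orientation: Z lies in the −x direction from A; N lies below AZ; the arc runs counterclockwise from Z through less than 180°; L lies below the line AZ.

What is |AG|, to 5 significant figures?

64.965

A is at the origin; AZ is horizontal with |AZ| = 50.7 and Z on the −x side, so Z = (-50.700, 0.0000). A1 meets AZ tangentially, so NZ is at right angles to AZ, so N = Z + (0, -12.7) = (-50.700, -12.700). Since NG ⟂ GL (tangency), |NL| = √(12.7² + 26.7²) = 29.567 regardless of where G sits on A1. So L lies on both circle(A, 69.86) and circle(N, 29.567); the below-AZ intersection is L = (-55.982, -41.791). G is the foot of the tangent from L: G = (-62.959, -16.019).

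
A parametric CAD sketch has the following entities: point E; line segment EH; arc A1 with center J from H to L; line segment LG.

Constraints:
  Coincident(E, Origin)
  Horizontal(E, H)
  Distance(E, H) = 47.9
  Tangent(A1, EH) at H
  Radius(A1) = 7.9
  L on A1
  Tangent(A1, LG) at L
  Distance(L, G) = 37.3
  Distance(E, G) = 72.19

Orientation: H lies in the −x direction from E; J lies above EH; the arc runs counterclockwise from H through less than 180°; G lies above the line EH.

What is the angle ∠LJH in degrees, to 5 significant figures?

114.83°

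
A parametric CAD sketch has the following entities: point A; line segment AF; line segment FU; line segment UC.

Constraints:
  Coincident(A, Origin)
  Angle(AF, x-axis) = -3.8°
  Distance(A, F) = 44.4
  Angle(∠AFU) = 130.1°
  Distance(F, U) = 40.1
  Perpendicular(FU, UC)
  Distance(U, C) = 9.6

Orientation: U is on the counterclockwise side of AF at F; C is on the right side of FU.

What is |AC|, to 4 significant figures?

81.35

A is at the origin; AF runs at -3.8° with length 44.4, so F = 44.4·(cos -3.8°, sin -3.8°) = (44.30, -2.943). ∠AFU = 130.1°, so FU runs at -3.8° + (180° − 130.1°) = 46.10° from the x-axis; with |FU| = 40.1, U = F + 40.1·(cos 46.10°, sin 46.10°) = (72.11, 25.95). FU is perpendicular to UC; with |UC| = 9.6 on the right of FU, C = U + 9.6·(0.7206, -0.6934) = (79.03, 19.29). Then |AC| = |C − A| = 81.35.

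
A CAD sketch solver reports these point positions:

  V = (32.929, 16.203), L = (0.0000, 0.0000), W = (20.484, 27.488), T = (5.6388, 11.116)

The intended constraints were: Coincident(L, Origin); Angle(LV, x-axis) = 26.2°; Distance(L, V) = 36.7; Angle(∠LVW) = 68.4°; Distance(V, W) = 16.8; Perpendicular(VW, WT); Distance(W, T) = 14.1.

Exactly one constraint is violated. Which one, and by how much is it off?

Distance(W, T) = 14.1 — off by 8.00.

L = (0.00, 0.00) ✓; LV at 26.20° ✓; |LV| = 36.70 ✓; ∠LVW = 68.40° ✓; |VW| = 16.80 ✓; ∠(VW, WT) = 90.00° ✓; |WT| = 22.10 ✗.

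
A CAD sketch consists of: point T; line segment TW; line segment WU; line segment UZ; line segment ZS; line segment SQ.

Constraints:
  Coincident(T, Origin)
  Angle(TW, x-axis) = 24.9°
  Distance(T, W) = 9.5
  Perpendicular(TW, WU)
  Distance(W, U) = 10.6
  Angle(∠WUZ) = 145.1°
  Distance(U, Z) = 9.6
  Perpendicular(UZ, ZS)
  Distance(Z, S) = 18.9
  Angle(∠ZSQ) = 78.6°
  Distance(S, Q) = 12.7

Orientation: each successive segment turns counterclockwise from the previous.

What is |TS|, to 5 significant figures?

13.812

T is at the origin; TW runs at 24.9° with length 9.5, so W = (8.6169, 3.9998). The perpendicularity gives WU at right angles to TW, so WU runs at 114.90°; with |WU| = 10.6, U = (4.1539, 13.615). ∠WUZ = 145.1° gives UZ at 149.80° from the x-axis; with |UZ| = 9.6, Z = (-4.1431, 18.443). UZ is perpendicular to ZS, so ZS runs at -120.20°; with |ZS| = 18.9, S = (-13.650, 2.1087). Then |TS| = |S − T| = 13.812.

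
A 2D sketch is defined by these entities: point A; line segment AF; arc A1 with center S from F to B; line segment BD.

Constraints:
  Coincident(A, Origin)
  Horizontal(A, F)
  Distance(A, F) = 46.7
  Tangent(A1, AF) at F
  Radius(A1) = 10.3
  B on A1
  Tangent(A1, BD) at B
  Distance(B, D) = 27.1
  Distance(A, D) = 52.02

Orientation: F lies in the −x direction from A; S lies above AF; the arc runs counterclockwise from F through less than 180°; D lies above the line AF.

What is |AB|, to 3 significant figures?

37.8

A is at the origin; A and F share the same y with |AF| = 46.7 and F on the −x side, so F = (-46.7, 0.00). A1 meets AF tangentially, so SF is at right angles to AF, so S = F + (0, 10.3) = (-46.7, 10.3). Since SB ⟂ BD (tangency), |SD| = √(10.3² + 27.1²) = 29.0 regardless of where B sits on A1. So D lies on both circle(A, 52.02) and circle(S, 29.0); the above-AF intersection is D = (-36.2, 37.3). B is the foot of the tangent from D: B = (-36.4, 10.2).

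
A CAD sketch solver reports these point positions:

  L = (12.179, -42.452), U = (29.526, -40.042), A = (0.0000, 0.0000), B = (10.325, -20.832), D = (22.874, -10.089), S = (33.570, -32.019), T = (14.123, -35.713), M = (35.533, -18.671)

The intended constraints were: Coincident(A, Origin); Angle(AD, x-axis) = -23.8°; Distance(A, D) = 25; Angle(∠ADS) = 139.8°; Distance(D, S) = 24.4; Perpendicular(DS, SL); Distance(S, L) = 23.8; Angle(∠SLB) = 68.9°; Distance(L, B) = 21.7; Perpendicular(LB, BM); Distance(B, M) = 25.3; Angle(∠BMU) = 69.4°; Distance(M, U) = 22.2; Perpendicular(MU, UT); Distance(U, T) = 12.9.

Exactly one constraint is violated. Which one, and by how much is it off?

Distance(U, T) = 12.9 — off by 3.10.

A = (0.00, 0.00) ✓; AD at -23.80° ✓; |AD| = 25.00 ✓; ∠ADS = 139.8° ✓; |DS| = 24.40 ✓; ∠(DS, SL) = 90.00° ✓; |SL| = 23.80 ✓; ∠SLB = 68.90° ✓; |LB| = 21.70 ✓; ∠(LB, BM) = 90.00° ✓; |BM| = 25.30 ✓; ∠BMU = 69.40° ✓; |MU| = 22.20 ✓; ∠(MU, UT) = 90.00° ✓; |UT| = 16.00 ✗.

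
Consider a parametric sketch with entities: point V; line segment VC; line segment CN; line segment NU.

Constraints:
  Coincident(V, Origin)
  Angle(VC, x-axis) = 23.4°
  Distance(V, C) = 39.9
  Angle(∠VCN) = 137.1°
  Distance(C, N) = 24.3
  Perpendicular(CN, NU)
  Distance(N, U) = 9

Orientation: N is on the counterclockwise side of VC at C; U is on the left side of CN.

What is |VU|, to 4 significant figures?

56.53

V is at the origin; VC runs at 23.4° with length 39.9, so C = 39.9·(cos 23.4°, sin 23.4°) = (36.62, 15.85). ∠VCN = 137.1°, so CN runs at 23.4° + (180° − 137.1°) = 66.30° from the x-axis; with |CN| = 24.3, N = C + 24.3·(cos 66.30°, sin 66.30°) = (46.39, 38.10). The perpendicularity gives NU at right angles to CN; with |NU| = 9.0 on the left of CN, U = N + 9.0·(-0.9157, 0.4019) = (38.14, 41.71). Then |VU| = |U − V| = 56.53.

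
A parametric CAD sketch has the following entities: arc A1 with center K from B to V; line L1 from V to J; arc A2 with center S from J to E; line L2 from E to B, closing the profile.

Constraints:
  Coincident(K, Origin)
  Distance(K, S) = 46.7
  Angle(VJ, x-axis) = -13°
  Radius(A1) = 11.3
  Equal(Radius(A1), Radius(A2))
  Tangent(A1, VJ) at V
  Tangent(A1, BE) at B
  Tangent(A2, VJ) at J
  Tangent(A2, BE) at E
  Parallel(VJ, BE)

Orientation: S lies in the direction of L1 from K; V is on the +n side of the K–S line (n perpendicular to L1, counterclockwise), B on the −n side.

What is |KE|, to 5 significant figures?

48.048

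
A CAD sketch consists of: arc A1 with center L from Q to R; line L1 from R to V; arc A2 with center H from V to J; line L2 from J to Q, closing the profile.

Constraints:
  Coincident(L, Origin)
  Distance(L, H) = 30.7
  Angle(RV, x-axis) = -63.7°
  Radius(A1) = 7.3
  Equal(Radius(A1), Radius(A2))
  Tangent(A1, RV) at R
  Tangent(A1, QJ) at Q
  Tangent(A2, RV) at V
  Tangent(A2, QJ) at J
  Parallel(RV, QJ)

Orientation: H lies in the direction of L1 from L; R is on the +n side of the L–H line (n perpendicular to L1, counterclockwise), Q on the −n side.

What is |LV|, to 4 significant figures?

31.56

The slot axis is L1's direction at -63.7°, so u = (cos -63.7°, sin -63.7°) = (0.4431, -0.8965) and n = (−sin -63.7°, cos -63.7°) = (0.8965, 0.4431). L is at the origin and H lies 30.7 along u from L, so H = 30.7·u = (13.60, -27.52). Tangency of A1 to both parallel lines with radius 7.3 puts R and Q at L ± 7.3·n: R = (6.544, 3.234), Q = (-6.544, -3.234). Equal radii place V and J the same way about H: V = H + 7.3·n = (20.15, -24.29), J = H − 7.3·n = (7.058, -30.76). Then |LV| = |V − L| = 31.56.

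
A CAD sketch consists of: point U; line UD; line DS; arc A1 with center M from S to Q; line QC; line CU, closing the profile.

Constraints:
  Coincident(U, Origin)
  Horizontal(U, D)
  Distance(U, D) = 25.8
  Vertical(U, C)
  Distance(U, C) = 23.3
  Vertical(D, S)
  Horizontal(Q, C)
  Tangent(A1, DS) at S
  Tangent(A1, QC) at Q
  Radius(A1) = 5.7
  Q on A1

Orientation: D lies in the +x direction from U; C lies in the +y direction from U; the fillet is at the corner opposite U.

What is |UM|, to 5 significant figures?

26.716

U is at the origin; UD is horizontal with |UD| = 25.8 and D on the +x side, so D = (25.800, 0.0000). U and C share the same x with |UC| = 23.3 and C on the +y side, so C = (0.0000, 23.300). The virtual corner opposite U is at (25.800, 23.300). Tangency of A1 to DS means the radius MS is perpendicular to DS and the tangent condition forces MQ to be normal to QC, with radius 5.7, so the center M sits 5.7 in from both sides at M = (20.100, 17.600). Then |UM| = |M − U| = 26.716.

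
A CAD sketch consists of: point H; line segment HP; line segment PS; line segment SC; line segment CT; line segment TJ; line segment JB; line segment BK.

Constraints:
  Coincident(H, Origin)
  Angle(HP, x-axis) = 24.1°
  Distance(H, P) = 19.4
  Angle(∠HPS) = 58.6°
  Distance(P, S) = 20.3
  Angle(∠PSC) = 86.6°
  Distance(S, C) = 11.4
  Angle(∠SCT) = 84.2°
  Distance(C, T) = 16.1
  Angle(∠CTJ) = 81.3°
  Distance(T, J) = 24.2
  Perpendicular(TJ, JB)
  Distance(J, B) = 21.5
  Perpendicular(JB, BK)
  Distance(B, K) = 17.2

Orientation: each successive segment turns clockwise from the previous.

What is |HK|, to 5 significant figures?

18.013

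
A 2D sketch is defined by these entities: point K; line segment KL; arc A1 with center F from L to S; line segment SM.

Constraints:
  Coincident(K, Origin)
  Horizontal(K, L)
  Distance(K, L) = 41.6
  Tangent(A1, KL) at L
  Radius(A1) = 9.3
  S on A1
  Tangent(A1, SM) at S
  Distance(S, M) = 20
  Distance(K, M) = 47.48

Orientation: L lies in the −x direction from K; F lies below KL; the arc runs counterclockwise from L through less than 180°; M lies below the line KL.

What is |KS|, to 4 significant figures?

51.12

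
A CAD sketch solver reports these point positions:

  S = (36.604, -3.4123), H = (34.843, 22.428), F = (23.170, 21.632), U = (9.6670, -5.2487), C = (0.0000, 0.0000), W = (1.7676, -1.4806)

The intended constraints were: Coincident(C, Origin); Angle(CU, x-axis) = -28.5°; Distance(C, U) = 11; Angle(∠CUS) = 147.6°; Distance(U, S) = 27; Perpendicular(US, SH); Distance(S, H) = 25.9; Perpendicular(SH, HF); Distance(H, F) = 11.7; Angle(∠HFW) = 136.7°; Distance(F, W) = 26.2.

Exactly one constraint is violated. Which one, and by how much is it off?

Distance(F, W) = 26.2 — off by 5.30.

C = (0.00, 0.00) ✓; CU at -28.50° ✓; |CU| = 11.00 ✓; ∠CUS = 147.6° ✓; |US| = 27.00 ✓; ∠(US, SH) = 90.00° ✓; |SH| = 25.90 ✓; ∠(SH, HF) = 90.00° ✓; |HF| = 11.70 ✓; ∠HFW = 136.7° ✓; |FW| = 31.50 ✗.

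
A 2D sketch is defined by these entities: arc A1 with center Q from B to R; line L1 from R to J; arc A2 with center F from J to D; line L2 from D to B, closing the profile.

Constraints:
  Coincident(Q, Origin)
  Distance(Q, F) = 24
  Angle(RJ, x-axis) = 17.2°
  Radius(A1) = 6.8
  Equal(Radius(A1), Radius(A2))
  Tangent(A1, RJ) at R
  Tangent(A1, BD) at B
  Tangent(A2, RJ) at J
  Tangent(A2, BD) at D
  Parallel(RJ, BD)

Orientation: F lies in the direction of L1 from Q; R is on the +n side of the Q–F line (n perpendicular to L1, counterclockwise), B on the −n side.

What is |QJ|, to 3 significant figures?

24.9

The slot axis is L1's direction at 17.2°, so u = (cos 17.2°, sin 17.2°) = (0.955, 0.296) and n = (−sin 17.2°, cos 17.2°) = (-0.296, 0.955). Q is at the origin and F lies 24.0 along u from Q, so F = 24.0·u = (22.9, 7.10). Tangency of A1 to both parallel lines with radius 6.8 puts R and B at Q ± 6.8·n: R = (-2.01, 6.50), B = (2.01, -6.50). Equal radii place J and D the same way about F: J = F + 6.8·n = (20.9, 13.6), D = F − 6.8·n = (24.9, 0.601). Then |QJ| = |J − Q| = 24.9.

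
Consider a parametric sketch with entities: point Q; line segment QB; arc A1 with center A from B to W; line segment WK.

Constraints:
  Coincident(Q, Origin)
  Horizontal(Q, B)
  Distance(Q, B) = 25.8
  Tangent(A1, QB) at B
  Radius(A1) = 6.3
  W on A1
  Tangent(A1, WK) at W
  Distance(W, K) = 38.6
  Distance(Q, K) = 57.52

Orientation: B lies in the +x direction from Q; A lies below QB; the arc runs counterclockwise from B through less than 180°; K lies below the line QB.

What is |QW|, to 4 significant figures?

22.14

Checks: |AW| = 6.300 ✓; ∠(AW, WK) = 90.00° ✓; |WK| = 38.60 ✓; |QK| = 57.52 ✓.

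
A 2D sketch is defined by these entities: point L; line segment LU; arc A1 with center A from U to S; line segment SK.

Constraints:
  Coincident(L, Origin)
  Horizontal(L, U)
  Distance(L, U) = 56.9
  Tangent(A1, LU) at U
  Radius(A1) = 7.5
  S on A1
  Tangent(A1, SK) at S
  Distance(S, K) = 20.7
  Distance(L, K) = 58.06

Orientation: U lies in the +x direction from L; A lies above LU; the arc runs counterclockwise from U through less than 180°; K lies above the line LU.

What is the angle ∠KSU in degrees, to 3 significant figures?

117°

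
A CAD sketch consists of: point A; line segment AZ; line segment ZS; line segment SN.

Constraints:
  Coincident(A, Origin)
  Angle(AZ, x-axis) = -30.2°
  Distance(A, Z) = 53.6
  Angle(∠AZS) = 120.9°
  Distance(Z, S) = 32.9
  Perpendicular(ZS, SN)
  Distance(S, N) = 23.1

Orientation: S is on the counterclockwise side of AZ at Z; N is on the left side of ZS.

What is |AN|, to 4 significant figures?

64.62

∠AZS = 120.9°, so ZS runs at -30.2° + (180° − 120.9°) = 28.90° from the x-axis; with |ZS| = 32.9, S = Z + 32.9·(cos 28.90°, sin 28.90°) = (75.13, -11.06). ZS ⟂ SN; with |SN| = 23.1 on the left of ZS, N = S + 23.1·(-0.4833, 0.8755) = (63.96, 9.161). Then |AN| = |N − A| = 64.62.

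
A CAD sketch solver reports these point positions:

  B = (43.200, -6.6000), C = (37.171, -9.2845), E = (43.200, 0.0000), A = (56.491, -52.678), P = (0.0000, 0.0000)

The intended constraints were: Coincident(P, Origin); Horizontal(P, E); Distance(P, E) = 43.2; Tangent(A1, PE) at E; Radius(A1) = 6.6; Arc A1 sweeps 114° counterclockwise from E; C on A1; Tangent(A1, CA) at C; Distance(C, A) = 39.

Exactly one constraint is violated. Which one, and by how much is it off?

Distance(C, A) = 39 — off by 8.50.

P = (0.00, 0.00) ✓; P.y = 0.00, E.y = 0.00 ✓; |PE| = 43.20 ✓; ∠(BE, EP) = 90.00° ✓; |BE| = 6.600 ✓; bearing(B→C) − bearing(B→E) = 114.0° ✓; |BC| = 6.600 ✓; ∠(BC, CA) = 90.00° ✓; |CA| = 47.50 ✗.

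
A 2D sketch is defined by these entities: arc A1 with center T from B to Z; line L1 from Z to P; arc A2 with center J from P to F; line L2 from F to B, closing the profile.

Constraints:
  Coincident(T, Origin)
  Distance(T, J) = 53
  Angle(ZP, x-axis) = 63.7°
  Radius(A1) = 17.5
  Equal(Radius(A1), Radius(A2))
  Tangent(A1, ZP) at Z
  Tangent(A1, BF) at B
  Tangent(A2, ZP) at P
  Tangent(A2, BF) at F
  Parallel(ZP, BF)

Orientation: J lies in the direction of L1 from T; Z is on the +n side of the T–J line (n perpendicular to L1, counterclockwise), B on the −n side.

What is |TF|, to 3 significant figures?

55.8

The slot axis is L1's direction at 63.7°, so u = (cos 63.7°, sin 63.7°) = (0.443, 0.896) and n = (−sin 63.7°, cos 63.7°) = (-0.896, 0.443). T is at the origin and J lies 53.0 along u from T, so J = 53.0·u = (23.5, 47.5). Tangency of A1 to both parallel lines with radius 17.5 puts Z and B at T ± 17.5·n: Z = (-15.7, 7.75), B = (15.7, -7.75). Equal radii place P and F the same way about J: P = J + 17.5·n = (7.79, 55.3), F = J − 17.5·n = (39.2, 39.8). Then |TF| = |F − T| = 55.8.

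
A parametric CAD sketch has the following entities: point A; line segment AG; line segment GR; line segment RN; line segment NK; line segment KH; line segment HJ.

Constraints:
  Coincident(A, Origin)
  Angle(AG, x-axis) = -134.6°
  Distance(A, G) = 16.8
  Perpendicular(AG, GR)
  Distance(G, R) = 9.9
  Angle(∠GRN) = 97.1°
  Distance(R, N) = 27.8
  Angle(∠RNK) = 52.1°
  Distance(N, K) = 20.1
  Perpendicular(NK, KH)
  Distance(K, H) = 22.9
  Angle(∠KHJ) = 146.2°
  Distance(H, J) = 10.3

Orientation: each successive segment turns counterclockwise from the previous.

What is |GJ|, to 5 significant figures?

18.401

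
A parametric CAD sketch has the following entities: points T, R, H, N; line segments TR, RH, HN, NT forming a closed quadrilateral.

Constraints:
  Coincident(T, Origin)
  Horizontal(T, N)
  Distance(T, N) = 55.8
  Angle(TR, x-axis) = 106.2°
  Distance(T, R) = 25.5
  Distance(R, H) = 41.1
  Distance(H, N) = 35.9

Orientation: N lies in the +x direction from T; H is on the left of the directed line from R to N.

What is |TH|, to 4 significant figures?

44.13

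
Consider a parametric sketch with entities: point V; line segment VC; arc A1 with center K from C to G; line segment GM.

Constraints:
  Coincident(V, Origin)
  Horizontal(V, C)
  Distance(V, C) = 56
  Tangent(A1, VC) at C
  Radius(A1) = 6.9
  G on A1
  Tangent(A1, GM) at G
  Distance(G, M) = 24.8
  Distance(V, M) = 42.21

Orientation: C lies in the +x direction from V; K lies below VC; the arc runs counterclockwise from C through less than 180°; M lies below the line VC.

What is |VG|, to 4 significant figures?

50.55

Checks: |KG| = 6.900 ✓; ∠(KG, GM) = 90.00° ✓; |GM| = 24.80 ✓; |VM| = 42.21 ✓.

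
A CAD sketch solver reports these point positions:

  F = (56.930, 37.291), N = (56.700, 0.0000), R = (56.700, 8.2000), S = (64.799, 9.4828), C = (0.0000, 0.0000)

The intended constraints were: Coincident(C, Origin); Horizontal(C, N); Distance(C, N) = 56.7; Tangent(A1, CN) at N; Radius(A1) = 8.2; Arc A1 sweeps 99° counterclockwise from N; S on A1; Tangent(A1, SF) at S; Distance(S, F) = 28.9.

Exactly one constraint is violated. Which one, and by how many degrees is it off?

Tangent(A1, SF) at S — off by 6.80°.

C = (0.00, 0.00) ✓; C.y = 0.00, N.y = 0.00 ✓; |CN| = 56.70 ✓; ∠(RN, NC) = 90.00° ✓; |RN| = 8.200 ✓; bearing(R→S) − bearing(R→N) = 99.00° ✓; |RS| = 8.200 ✓; ∠(RS, SF) = 83.20° ✗; |SF| = 28.90 ✓.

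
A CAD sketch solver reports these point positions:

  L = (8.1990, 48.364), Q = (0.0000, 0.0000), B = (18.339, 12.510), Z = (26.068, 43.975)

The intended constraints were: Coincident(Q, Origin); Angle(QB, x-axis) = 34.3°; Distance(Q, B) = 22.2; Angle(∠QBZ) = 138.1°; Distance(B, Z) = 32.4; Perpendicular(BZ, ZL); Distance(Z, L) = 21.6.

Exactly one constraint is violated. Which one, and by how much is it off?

Distance(Z, L) = 21.6 — off by 3.20.

Q = (0.00, 0.00) ✓; QB at 34.30° ✓; |QB| = 22.20 ✓; ∠QBZ = 138.1° ✓; |BZ| = 32.40 ✓; ∠(BZ, ZL) = 90.00° ✓; |ZL| = 18.40 ✗.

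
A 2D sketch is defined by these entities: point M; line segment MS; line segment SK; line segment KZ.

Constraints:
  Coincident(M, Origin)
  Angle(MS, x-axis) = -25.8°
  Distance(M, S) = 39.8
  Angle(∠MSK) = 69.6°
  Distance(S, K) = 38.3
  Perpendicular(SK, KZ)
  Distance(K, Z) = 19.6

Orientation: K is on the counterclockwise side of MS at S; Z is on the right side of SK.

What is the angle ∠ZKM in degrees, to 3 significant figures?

147°

∠MSK = 69.6°, so SK runs at -25.8° + (180° − 69.6°) = 84.6° from the x-axis; with |SK| = 38.3, K = S + 38.3·(cos 84.6°, sin 84.6°) = (39.4, 20.8). SK is perpendicular to KZ; with |KZ| = 19.6 on the right of SK, Z = K + 19.6·(0.996, -0.0941) = (59.0, 19.0). Then cos ∠ZKM = KZ·KM / (|KZ||KM|), giving 147°.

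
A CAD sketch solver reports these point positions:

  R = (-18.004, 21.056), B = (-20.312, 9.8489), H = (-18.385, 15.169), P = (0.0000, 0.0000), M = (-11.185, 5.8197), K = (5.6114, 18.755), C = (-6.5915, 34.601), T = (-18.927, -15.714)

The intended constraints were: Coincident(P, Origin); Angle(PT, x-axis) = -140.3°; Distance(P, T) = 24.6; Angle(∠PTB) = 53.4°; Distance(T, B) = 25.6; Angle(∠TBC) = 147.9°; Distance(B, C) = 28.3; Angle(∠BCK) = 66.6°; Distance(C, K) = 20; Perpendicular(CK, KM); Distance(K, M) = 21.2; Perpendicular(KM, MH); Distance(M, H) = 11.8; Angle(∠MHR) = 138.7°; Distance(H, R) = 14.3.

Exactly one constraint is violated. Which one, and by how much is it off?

Distance(H, R) = 14.3 — off by 8.40.

P = (0.00, 0.00) ✓; PT at -140.3° ✓; |PT| = 24.60 ✓; ∠PTB = 53.40° ✓; |TB| = 25.60 ✓; ∠TBC = 147.9° ✓; |BC| = 28.30 ✓; ∠BCK = 66.60° ✓; |CK| = 20.00 ✓; ∠(CK, KM) = 90.00° ✓; |KM| = 21.20 ✓; ∠(KM, MH) = 90.00° ✓; |MH| = 11.80 ✓; ∠MHR = 138.7° ✓; |HR| = 5.899 ✗.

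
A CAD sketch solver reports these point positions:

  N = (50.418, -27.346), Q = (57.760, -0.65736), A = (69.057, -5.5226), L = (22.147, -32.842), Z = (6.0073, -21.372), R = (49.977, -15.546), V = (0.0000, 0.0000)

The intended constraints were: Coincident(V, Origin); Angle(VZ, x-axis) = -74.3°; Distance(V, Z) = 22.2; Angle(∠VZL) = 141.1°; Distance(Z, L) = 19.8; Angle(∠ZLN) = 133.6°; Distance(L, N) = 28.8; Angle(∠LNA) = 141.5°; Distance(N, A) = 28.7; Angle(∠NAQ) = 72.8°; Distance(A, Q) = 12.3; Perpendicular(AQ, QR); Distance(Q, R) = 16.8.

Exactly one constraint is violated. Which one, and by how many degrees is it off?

Perpendicular(AQ, QR) — off by 4.30°.

V = (0.00, 0.00) ✓; VZ at -74.30° ✓; |VZ| = 22.20 ✓; ∠VZL = 141.1° ✓; |ZL| = 19.80 ✓; ∠ZLN = 133.6° ✓; |LN| = 28.80 ✓; ∠LNA = 141.5° ✓; |NA| = 28.70 ✓; ∠NAQ = 72.80° ✓; |AQ| = 12.30 ✓; ∠(AQ, QR) = 85.70° ✗; |QR| = 16.80 ✓.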